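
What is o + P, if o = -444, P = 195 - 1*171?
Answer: -420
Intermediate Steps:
P = 24 (P = 195 - 171 = 24)
o + P = -444 + 24 = -420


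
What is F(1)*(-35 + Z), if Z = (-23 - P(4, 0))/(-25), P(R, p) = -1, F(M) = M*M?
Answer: -853/25 ≈ -34.120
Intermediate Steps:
F(M) = M²
Z = 22/25 (Z = (-23 - 1*(-1))/(-25) = (-23 + 1)*(-1/25) = -22*(-1/25) = 22/25 ≈ 0.88000)
F(1)*(-35 + Z) = 1²*(-35 + 22/25) = 1*(-853/25) = -853/25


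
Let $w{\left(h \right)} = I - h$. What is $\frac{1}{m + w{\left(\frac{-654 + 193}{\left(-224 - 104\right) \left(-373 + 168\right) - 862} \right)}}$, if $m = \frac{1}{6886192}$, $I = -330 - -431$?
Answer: $\frac{228545826288}{23084715755533} \approx 0.0099003$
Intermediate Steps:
$I = 101$ ($I = -330 + 431 = 101$)
$w{\left(h \right)} = 101 - h$
$m = \frac{1}{6886192} \approx 1.4522 \cdot 10^{-7}$
$\frac{1}{m + w{\left(\frac{-654 + 193}{\left(-224 - 104\right) \left(-373 + 168\right) - 862} \right)}} = \frac{1}{\frac{1}{6886192} + \left(101 - \frac{-654 + 193}{\left(-224 - 104\right) \left(-373 + 168\right) - 862}\right)} = \frac{1}{\frac{1}{6886192} + \left(101 - - \frac{461}{\left(-328\right) \left(-205\right) - 862}\right)} = \frac{1}{\frac{1}{6886192} + \left(101 - - \frac{461}{67240 - 862}\right)} = \frac{1}{\frac{1}{6886192} + \left(101 - - \frac{461}{66378}\right)} = \frac{1}{\frac{1}{6886192} + \left(101 + \frac{461}{66378}\right)} = \frac{1}{\frac{1}{6886192} + \frac{6704639}{66378}} = \frac{1}{\frac{23084715755533}{228545826288}} = \frac{228545826288}{23084715755533}$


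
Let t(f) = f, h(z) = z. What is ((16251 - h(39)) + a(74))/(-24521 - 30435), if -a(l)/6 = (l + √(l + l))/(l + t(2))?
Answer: -307917/1044164 + 3*√37/1044164 ≈ -0.29488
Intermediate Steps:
a(l) = -6*(l + √2*√l)/(2 + l) (a(l) = -6*(l + √(l + l))/(l + 2) = -6*(l + √(2*l))/(2 + l) = -6*(l + √2*√l)/(2 + l))
((16251 - h(39)) + a(74))/(-24521 - 30435) = ((16251 - 1*39) + 6*(-1*74 - √2*√74)/(2 + 74))/(-24521 - 30435) = ((16251 - 39) + 6*(-74 - 2*√37)/76)/(-54956) = (16212 + 6*(1/76)*(-74 - 2*√37))*(-1/54956) = (16212 + (-111/19 - 3*√37/19))*(-1/54956) = (307917/19 - 3*√37/19)*(-1/54956) = -307917/1044164 + 3*√37/1044164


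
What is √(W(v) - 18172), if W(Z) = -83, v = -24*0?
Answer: I*√18255 ≈ 135.11*I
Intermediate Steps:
v = 0
√(W(v) - 18172) = √(-83 - 18172) = √(-18255) = I*√18255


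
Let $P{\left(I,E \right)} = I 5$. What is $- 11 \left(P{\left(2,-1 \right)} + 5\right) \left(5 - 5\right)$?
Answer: $0$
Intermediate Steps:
$P{\left(I,E \right)} = 5 I$
$- 11 \left(P{\left(2,-1 \right)} + 5\right) \left(5 - 5\right) = - 11 \left(5 \cdot 2 + 5\right) \left(5 - 5\right) = - 11 \left(10 + 5\right) 0 = - 11 \cdot 15 \cdot 0 = \left(-11\right) 0 = 0$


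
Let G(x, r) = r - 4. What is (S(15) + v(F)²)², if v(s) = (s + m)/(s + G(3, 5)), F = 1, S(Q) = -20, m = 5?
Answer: 121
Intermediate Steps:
G(x, r) = -4 + r
v(s) = (5 + s)/(1 + s) (v(s) = (s + 5)/(s + (-4 + 5)) = (5 + s)/(s + 1) = (5 + s)/(1 + s))
(S(15) + v(F)²)² = (-20 + ((5 + 1)/(1 + 1))²)² = (-20 + (6/2)²)² = (-20 + ((½)*6)²)² = (-20 + 3²)² = (-20 + 9)² = (-11)² = 121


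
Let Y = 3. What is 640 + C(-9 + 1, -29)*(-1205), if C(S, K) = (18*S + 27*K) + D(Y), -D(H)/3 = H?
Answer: 1128520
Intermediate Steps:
D(H) = -3*H
C(S, K) = -9 + 18*S + 27*K (C(S, K) = (18*S + 27*K) - 3*3 = (18*S + 27*K) - 9 = -9 + 18*S + 27*K)
640 + C(-9 + 1, -29)*(-1205) = 640 + (-9 + 18*(-9 + 1) + 27*(-29))*(-1205) = 640 + (-9 + 18*(-8) - 783)*(-1205) = 640 + (-9 - 144 - 783)*(-1205) = 640 - 936*(-1205) = 640 + 1127880 = 1128520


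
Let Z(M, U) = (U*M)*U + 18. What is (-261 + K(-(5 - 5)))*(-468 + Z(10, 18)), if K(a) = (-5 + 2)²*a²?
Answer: -728190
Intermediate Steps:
K(a) = 9*a² (K(a) = (-3)²*a² = 9*a²)
Z(M, U) = 18 + M*U² (Z(M, U) = (M*U)*U + 18 = M*U² + 18 = 18 + M*U²)
(-261 + K(-(5 - 5)))*(-468 + Z(10, 18)) = (-261 + 9*(-(5 - 5))²)*(-468 + (18 + 10*18²)) = (-261 + 9*(-1*0)²)*(-468 + (18 + 10*324)) = (-261 + 9*0²)*(-468 + (18 + 3240)) = (-261 + 9*0)*(-468 + 3258) = (-261 + 0)*2790 = -261*2790 = -728190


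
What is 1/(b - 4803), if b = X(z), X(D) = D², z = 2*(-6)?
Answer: -1/4659 ≈ -0.00021464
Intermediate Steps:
z = -12
b = 144 (b = (-12)² = 144)
1/(b - 4803) = 1/(144 - 4803) = 1/(-4659) = -1/4659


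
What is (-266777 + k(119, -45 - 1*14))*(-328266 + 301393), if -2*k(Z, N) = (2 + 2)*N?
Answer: 7165927307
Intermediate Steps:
k(Z, N) = -2*N (k(Z, N) = -(2 + 2)*N/2 = -2*N)
(-266777 + k(119, -45 - 1*14))*(-328266 + 301393) = (-266777 - 2*(-45 - 1*14))*(-328266 + 301393) = (-266777 - 2*(-45 - 14))*(-26873) = (-266777 - 2*(-59))*(-26873) = (-266777 + 118)*(-26873) = -266659*(-26873) = 7165927307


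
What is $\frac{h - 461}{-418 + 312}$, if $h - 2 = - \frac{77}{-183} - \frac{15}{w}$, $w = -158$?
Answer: $\frac{13256615}{3064884} \approx 4.3253$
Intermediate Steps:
$h = \frac{72739}{28914}$ ($h = 2 - \left(- \frac{77}{183} - \frac{15}{158}\right) = 2 - - \frac{14911}{28914} = 2 + \left(\frac{77}{183} + \frac{15}{158}\right) = 2 + \frac{14911}{28914} = \frac{72739}{28914} \approx 2.5157$)
$\frac{h - 461}{-418 + 312} = \frac{\frac{72739}{28914} - 461}{-418 + 312} = - \frac{13256615}{28914 \left(-106\right)} = \left(- \frac{13256615}{28914}\right) \left(- \frac{1}{106}\right) = \frac{13256615}{3064884}$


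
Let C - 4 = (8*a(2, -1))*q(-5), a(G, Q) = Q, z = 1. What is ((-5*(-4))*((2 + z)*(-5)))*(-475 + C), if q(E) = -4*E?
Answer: 189300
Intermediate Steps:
C = -156 (C = 4 + (8*(-1))*(-4*(-5)) = 4 - 8*20 = 4 - 160 = -156)
((-5*(-4))*((2 + z)*(-5)))*(-475 + C) = ((-5*(-4))*((2 + 1)*(-5)))*(-475 - 156) = (20*(3*(-5)))*(-631) = (20*(-15))*(-631) = -300*(-631) = 189300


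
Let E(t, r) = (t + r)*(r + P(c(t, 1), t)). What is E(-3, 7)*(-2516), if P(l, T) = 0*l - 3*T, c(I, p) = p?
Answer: -161024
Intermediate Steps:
P(l, T) = -3*T (P(l, T) = 0 - 3*T = -3*T)
E(t, r) = (r + t)*(r - 3*t) (E(t, r) = (t + r)*(r - 3*t) = (r + t)*(r - 3*t))
E(-3, 7)*(-2516) = (7² - 3*(-3)² - 2*7*(-3))*(-2516) = (49 - 3*9 + 42)*(-2516) = (49 - 27 + 42)*(-2516) = 64*(-2516) = -161024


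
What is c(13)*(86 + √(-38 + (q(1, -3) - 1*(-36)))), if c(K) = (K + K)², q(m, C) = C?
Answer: 58136 + 676*I*√5 ≈ 58136.0 + 1511.6*I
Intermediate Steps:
c(K) = 4*K² (c(K) = (2*K)² = 4*K²)
c(13)*(86 + √(-38 + (q(1, -3) - 1*(-36)))) = (4*13²)*(86 + √(-38 + (-3 - 1*(-36)))) = (4*169)*(86 + √(-38 + (-3 + 36))) = 676*(86 + √(-38 + 33)) = 676*(86 + √(-5)) = 676*(86 + I*√5) = 58136 + 676*I*√5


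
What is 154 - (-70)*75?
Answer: 5404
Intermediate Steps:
154 - (-70)*75 = 154 - 70*(-75) = 154 + 5250 = 5404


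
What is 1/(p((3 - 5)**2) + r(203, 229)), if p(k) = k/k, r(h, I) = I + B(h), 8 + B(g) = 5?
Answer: 1/227 ≈ 0.0044053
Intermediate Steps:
B(g) = -3 (B(g) = -8 + 5 = -3)
r(h, I) = -3 + I (r(h, I) = I - 3 = -3 + I)
p(k) = 1
1/(p((3 - 5)**2) + r(203, 229)) = 1/(1 + (-3 + 229)) = 1/(1 + 226) = 1/227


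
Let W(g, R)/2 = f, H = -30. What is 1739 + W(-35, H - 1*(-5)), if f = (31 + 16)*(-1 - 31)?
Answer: -1269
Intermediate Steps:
f = -1504 (f = 47*(-32) = -1504)
W(g, R) = -3008 (W(g, R) = 2*(-1504) = -3008)
1739 + W(-35, H - 1*(-5)) = 1739 - 3008 = -1269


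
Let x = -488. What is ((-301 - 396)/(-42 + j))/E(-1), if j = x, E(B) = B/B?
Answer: 697/530 ≈ 1.3151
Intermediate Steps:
E(B) = 1
j = -488
((-301 - 396)/(-42 + j))/E(-1) = ((-301 - 396)/(-42 - 488))/1 = -697/(-530)*1 = -697*(-1/530)*1 = (697/530)*1 = 697/530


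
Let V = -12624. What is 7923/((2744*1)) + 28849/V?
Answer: 2607287/4330032 ≈ 0.60214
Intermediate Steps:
7923/((2744*1)) + 28849/V = 7923/((2744*1)) + 28849/(-12624) = 7923/2744 + 28849*(-1/12624) = 7923*(1/2744) - 28849/12624 = 7923/2744 - 28849/12624 = 2607287/4330032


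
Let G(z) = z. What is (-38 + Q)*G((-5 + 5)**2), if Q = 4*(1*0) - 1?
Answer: 0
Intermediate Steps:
Q = -1 (Q = 4*0 - 1 = 0 - 1 = -1)
(-38 + Q)*G((-5 + 5)**2) = (-38 - 1)*(-5 + 5)**2 = -39*0**2 = -39*0 = 0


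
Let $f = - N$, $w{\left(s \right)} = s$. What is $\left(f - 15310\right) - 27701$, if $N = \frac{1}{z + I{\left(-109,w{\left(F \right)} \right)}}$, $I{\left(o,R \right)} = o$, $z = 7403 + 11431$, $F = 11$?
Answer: $- \frac{805380976}{18725} \approx -43011.0$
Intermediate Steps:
$z = 18834$
$N = \frac{1}{18725}$ ($N = \frac{1}{18834 - 109} = \frac{1}{18725} \approx 5.3405 \cdot 10^{-5}$)
$f = - \frac{1}{18725}$ ($f = \left(-1\right) \frac{1}{18725} = - \frac{1}{18725} \approx -5.3405 \cdot 10^{-5}$)
$\left(f - 15310\right) - 27701 = \left(- \frac{1}{18725} - 15310\right) - 27701 = - \frac{286679751}{18725} - 27701 = - \frac{805380976}{18725}$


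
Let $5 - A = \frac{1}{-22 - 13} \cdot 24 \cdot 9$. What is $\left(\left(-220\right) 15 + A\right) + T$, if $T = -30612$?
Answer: $- \frac{1186529}{35} \approx -33901.0$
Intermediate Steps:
$A = \frac{391}{35}$ ($A = 5 - \frac{1}{-22 - 13} \cdot 24 \cdot 9 = 5 - \frac{1}{-35} \cdot 24 \cdot 9 = 5 - \left(- \frac{1}{35}\right) 24 \cdot 9 = 5 - \left(- \frac{24}{35}\right) 9 = 5 - - \frac{216}{35} = 5 + \frac{216}{35} = \frac{391}{35} \approx 11.171$)
$\left(\left(-220\right) 15 + A\right) + T = \left(\left(-220\right) 15 + \frac{391}{35}\right) - 30612 = \left(-3300 + \frac{391}{35}\right) - 30612 = - \frac{115109}{35} - 30612 = - \frac{1186529}{35}$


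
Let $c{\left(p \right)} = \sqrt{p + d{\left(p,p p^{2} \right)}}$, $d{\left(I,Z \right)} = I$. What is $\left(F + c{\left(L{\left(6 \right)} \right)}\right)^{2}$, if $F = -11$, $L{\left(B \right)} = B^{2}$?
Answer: $193 - 132 \sqrt{2} \approx 6.3238$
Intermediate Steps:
$c{\left(p \right)} = \sqrt{2} \sqrt{p}$ ($c{\left(p \right)} = \sqrt{p + p} = \sqrt{2 p} = \sqrt{2} \sqrt{p}$)
$\left(F + c{\left(L{\left(6 \right)} \right)}\right)^{2} = \left(-11 + \sqrt{2} \sqrt{6^{2}}\right)^{2} = \left(-11 + \sqrt{2} \sqrt{36}\right)^{2} = \left(-11 + \sqrt{2} \cdot 6\right)^{2} = \left(-11 + 6 \sqrt{2}\right)^{2}$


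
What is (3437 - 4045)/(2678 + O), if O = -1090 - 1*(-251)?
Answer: -608/1839 ≈ -0.33061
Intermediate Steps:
O = -839 (O = -1090 + 251 = -839)
(3437 - 4045)/(2678 + O) = (3437 - 4045)/(2678 - 839) = -608/1839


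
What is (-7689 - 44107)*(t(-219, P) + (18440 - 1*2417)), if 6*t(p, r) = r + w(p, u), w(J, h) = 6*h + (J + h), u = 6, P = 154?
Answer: -2489186270/3 ≈ -8.2973e+8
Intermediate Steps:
w(J, h) = J + 7*h
t(p, r) = 7 + p/6 + r/6 (t(p, r) = (r + (p + 7*6))/6 = (r + (p + 42))/6 = (r + (42 + p))/6 = (42 + p + r)/6 = 7 + p/6 + r/6)
(-7689 - 44107)*(t(-219, P) + (18440 - 1*2417)) = (-7689 - 44107)*((7 + (1/6)*(-219) + (1/6)*154) + (18440 - 1*2417)) = -51796*((7 - 73/2 + 77/3) + (18440 - 2417)) = -51796*(-23/6 + 16023) = -51796*96115/6 = -2489186270/3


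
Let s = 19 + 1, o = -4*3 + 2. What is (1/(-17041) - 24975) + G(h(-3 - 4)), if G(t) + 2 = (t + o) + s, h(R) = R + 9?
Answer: -425428566/17041 ≈ -24965.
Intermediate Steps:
o = -10 (o = -12 + 2 = -10)
s = 20
h(R) = 9 + R
G(t) = 8 + t (G(t) = -2 + ((t - 10) + 20) = -2 + ((-10 + t) + 20) = -2 + (10 + t) = 8 + t)
(1/(-17041) - 24975) + G(h(-3 - 4)) = (1/(-17041) - 24975) + (8 + (9 + (-3 - 4))) = (-1/17041 - 24975) + (8 + (9 - 7)) = -425598976/17041 + (8 + 2) = -425598976/17041 + 10 = -425428566/17041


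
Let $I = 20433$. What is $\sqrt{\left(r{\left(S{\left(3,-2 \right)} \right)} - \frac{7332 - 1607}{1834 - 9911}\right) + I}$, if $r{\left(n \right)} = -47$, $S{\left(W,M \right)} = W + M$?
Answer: $\frac{\sqrt{1329986661419}}{8077} \approx 142.78$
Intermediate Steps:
$S{\left(W,M \right)} = M + W$
$\sqrt{\left(r{\left(S{\left(3,-2 \right)} \right)} - \frac{7332 - 1607}{1834 - 9911}\right) + I} = \sqrt{\left(-47 - \frac{7332 - 1607}{1834 - 9911}\right) + 20433} = \sqrt{\left(-47 - \frac{5725}{-8077}\right) + 20433} = \sqrt{\left(-47 - 5725 \left(- \frac{1}{8077}\right)\right) + 20433} = \sqrt{\left(-47 - - \frac{5725}{8077}\right) + 20433} = \sqrt{\left(-47 + \frac{5725}{8077}\right) + 20433} = \sqrt{- \frac{373894}{8077} + 20433} = \sqrt{\frac{164663447}{8077}} = \frac{\sqrt{1329986661419}}{8077}$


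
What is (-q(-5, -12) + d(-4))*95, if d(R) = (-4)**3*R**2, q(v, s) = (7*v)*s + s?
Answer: -136040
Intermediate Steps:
q(v, s) = s + 7*s*v (q(v, s) = 7*s*v + s = s + 7*s*v)
d(R) = -64*R**2
(-q(-5, -12) + d(-4))*95 = (-(-12)*(1 + 7*(-5)) - 64*(-4)**2)*95 = (-(-12)*(1 - 35) - 64*16)*95 = (-(-12)*(-34) - 1024)*95 = (-1*408 - 1024)*95 = (-408 - 1024)*95 = -1432*95 = -136040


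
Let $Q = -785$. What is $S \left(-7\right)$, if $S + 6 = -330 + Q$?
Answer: $7847$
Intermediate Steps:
$S = -1121$ ($S = -6 - 1115 = -1121$)
$S \left(-7\right) = \left(-1121\right) \left(-7\right) = 7847$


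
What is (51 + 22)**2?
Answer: 5329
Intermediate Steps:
(51 + 22)**2 = 73**2 = 5329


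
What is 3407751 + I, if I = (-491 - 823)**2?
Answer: 5134347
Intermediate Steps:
I = 1726596 (I = (-1314)**2 = 1726596)
3407751 + I = 3407751 + 1726596 = 5134347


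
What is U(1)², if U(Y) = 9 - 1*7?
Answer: 4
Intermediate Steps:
U(Y) = 2 (U(Y) = 9 - 7 = 2)
U(1)² = 2² = 4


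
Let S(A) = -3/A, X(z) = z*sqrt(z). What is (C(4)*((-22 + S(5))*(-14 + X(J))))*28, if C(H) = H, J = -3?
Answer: 177184/5 + 37968*I*sqrt(3)/5 ≈ 35437.0 + 13153.0*I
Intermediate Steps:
X(z) = z**(3/2)
(C(4)*((-22 + S(5))*(-14 + X(J))))*28 = (4*((-22 - 3/5)*(-14 + (-3)**(3/2))))*28 = (4*((-22 - 3*1/5)*(-14 - 3*I*sqrt(3))))*28 = (4*((-22 - 3/5)*(-14 - 3*I*sqrt(3))))*28 = (4*(-113*(-14 - 3*I*sqrt(3))/5))*28 = (4*(1582/5 + 339*I*sqrt(3)/5))*28 = (6328/5 + 1356*I*sqrt(3)/5)*28 = 177184/5 + 37968*I*sqrt(3)/5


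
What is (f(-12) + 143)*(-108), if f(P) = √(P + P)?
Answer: -15444 - 216*I*√6 ≈ -15444.0 - 529.09*I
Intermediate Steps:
f(P) = √2*√P (f(P) = √(2*P) = √2*√P)
(f(-12) + 143)*(-108) = (√2*√(-12) + 143)*(-108) = (√2*(2*I*√3) + 143)*(-108) = (2*I*√6 + 143)*(-108) = (143 + 2*I*√6)*(-108) = -15444 - 216*I*√6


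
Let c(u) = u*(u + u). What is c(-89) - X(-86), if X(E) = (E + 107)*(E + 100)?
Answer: 15548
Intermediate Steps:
c(u) = 2*u² (c(u) = u*(2*u) = 2*u²)
X(E) = (100 + E)*(107 + E) (X(E) = (107 + E)*(100 + E) = (100 + E)*(107 + E))
c(-89) - X(-86) = 2*(-89)² - (10700 + (-86)² + 207*(-86)) = 2*7921 - (10700 + 7396 - 17802) = 15842 - 1*294 = 15842 - 294 = 15548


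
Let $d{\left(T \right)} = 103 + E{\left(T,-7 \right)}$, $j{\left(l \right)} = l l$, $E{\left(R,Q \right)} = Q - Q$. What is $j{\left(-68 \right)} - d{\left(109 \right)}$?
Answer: $4521$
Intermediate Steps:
$E{\left(R,Q \right)} = 0$
$j{\left(l \right)} = l^{2}$
$d{\left(T \right)} = 103$ ($d{\left(T \right)} = 103 + 0 = 103$)
$j{\left(-68 \right)} - d{\left(109 \right)} = \left(-68\right)^{2} - 103 = 4624 - 103 = 4521$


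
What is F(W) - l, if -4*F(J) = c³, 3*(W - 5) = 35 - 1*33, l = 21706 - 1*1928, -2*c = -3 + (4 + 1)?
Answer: -79111/4 ≈ -19778.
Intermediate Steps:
c = -1 (c = -(-3 + (4 + 1))/2 = -(-3 + 5)/2 = -½*2 = -1)
l = 19778 (l = 21706 - 1928 = 19778)
W = 17/3 (W = 5 + (35 - 1*33)/3 = 5 + (35 - 33)/3 = 5 + (⅓)*2 = 5 + ⅔ = 17/3 ≈ 5.6667)
F(J) = ¼ (F(J) = -¼*(-1)³ = -¼*(-1) = ¼)
F(W) - l = ¼ - 1*19778 = ¼ - 19778 = -79111/4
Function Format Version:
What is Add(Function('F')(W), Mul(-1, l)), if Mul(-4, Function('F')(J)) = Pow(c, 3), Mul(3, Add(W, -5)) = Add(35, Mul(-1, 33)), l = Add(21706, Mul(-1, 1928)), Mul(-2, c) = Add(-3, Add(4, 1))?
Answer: Rational(-79111, 4) ≈ -19778.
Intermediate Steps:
c = -1 (c = Mul(Rational(-1, 2), Add(-3, Add(4, 1))) = Mul(Rational(-1, 2), Add(-3, 5)) = Mul(Rational(-1, 2), 2) = -1)
l = 19778 (l = Add(21706, -1928) = 19778)
W = Rational(17, 3) (W = Add(5, Mul(Rational(1, 3), Add(35, Mul(-1, 33)))) = Add(5, Mul(Rational(1, 3), Add(35, -33))) = Add(5, Mul(Rational(1, 3), 2)) = Add(5, Rational(2, 3)) = Rational(17, 3) ≈ 5.6667)
Function('F')(J) = Rational(1, 4) (Function('F')(J) = Mul(Rational(-1, 4), Pow(-1, 3)) = Mul(Rational(-1, 4), -1) = Rational(1, 4))
Add(Function('F')(W), Mul(-1, l)) = Add(Rational(1, 4), Mul(-1, 19778)) = Add(Rational(1, 4), -19778) = Rational(-79111, 4)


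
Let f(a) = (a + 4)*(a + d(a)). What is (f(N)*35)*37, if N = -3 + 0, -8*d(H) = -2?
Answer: -14245/4 ≈ -3561.3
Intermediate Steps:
d(H) = ¼ (d(H) = -⅛*(-2) = ¼)
N = -3
f(a) = (4 + a)*(¼ + a) (f(a) = (a + 4)*(a + ¼) = (4 + a)*(¼ + a))
(f(N)*35)*37 = ((1 + (-3)² + (17/4)*(-3))*35)*37 = ((1 + 9 - 51/4)*35)*37 = -11/4*35*37 = -385/4*37 = -14245/4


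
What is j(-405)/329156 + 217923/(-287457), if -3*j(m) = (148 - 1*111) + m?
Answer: -17923850399/23654549073 ≈ -0.75773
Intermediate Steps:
j(m) = -37/3 - m/3 (j(m) = -((148 - 1*111) + m)/3 = -((148 - 111) + m)/3 = -(37 + m)/3 = -37/3 - m/3)
j(-405)/329156 + 217923/(-287457) = (-37/3 - ⅓*(-405))/329156 + 217923/(-287457) = (-37/3 + 135)*(1/329156) + 217923*(-1/287457) = (368/3)*(1/329156) - 72641/95819 = 92/246867 - 72641/95819 = -17923850399/23654549073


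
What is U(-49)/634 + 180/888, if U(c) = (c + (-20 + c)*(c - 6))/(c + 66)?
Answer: 219437/398786 ≈ 0.55026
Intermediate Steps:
U(c) = (c + (-20 + c)*(-6 + c))/(66 + c)
U(-49)/634 + 180/888 = ((120 + (-49)**2 - 25*(-49))/(66 - 49))/634 + 180/888 = ((120 + 2401 + 1225)/17)*(1/634) + 180*(1/888) = ((1/17)*3746)*(1/634) + 15/74 = (3746/17)*(1/634) + 15/74 = 1873/5389 + 15/74 = 219437/398786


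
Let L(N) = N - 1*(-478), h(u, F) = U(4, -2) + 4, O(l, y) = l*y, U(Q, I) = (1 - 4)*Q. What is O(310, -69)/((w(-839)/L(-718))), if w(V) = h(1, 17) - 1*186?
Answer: -2566800/97 ≈ -26462.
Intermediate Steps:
U(Q, I) = -3*Q
h(u, F) = -8 (h(u, F) = -3*4 + 4 = -12 + 4 = -8)
w(V) = -194 (w(V) = -8 - 1*186 = -8 - 186 = -194)
L(N) = 478 + N (L(N) = N + 478 = 478 + N)
O(310, -69)/((w(-839)/L(-718))) = (310*(-69))/((-194/(478 - 718))) = -21390/((-194/(-240))) = -21390/((-194*(-1/240))) = -21390/97/120 = -21390*120/97 = -2566800/97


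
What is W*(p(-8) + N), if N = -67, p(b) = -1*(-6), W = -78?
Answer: 4758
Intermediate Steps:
p(b) = 6
W*(p(-8) + N) = -78*(6 - 67) = -78*(-61) = 4758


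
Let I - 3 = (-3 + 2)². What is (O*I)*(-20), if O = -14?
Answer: 1120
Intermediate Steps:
I = 4 (I = 3 + (-3 + 2)² = 3 + (-1)² = 3 + 1 = 4)
(O*I)*(-20) = -14*4*(-20) = -56*(-20) = 1120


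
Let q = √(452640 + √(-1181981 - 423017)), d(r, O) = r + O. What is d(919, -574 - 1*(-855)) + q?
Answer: 1200 + √(452640 + I*√1604998) ≈ 1872.8 + 0.94152*I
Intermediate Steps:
d(r, O) = O + r
q = √(452640 + I*√1604998) (q = √(452640 + √(-1604998)) = √(452640 + I*√1604998) ≈ 672.79 + 0.942*I)
d(919, -574 - 1*(-855)) + q = ((-574 - 1*(-855)) + 919) + √(452640 + I*√1604998) = ((-574 + 855) + 919) + √(452640 + I*√1604998) = (281 + 919) + √(452640 + I*√1604998) = 1200 + √(452640 + I*√1604998)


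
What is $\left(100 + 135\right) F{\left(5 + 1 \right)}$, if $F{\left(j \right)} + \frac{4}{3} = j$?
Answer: $\frac{3290}{3} \approx 1096.7$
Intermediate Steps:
$F{\left(j \right)} = - \frac{4}{3} + j$
$\left(100 + 135\right) F{\left(5 + 1 \right)} = \left(100 + 135\right) \left(- \frac{4}{3} + \left(5 + 1\right)\right) = 235 \left(- \frac{4}{3} + 6\right) = 235 \cdot \frac{14}{3} = \frac{3290}{3}$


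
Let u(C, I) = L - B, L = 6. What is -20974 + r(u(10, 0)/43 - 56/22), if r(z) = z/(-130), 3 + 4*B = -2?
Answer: -5158760543/245960 ≈ -20974.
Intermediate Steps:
B = -5/4 (B = -¾ + (¼)*(-2) = -¾ - ½ = -5/4 ≈ -1.2500)
u(C, I) = 29/4 (u(C, I) = 6 - 1*(-5/4) = 6 + 5/4 = 29/4)
r(z) = -z/130 (r(z) = z*(-1/130) = -z/130)
-20974 + r(u(10, 0)/43 - 56/22) = -20974 - ((29/4)/43 - 56/22)/130 = -20974 - ((29/4)*(1/43) - 56*1/22)/130 = -20974 - (29/172 - 28/11)/130 = -20974 - 1/130*(-4497/1892) = -20974 + 4497/245960 = -5158760543/245960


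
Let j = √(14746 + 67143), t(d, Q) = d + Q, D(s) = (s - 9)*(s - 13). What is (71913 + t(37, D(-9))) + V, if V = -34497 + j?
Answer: 37849 + √81889 ≈ 38135.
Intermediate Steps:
D(s) = (-13 + s)*(-9 + s) (D(s) = (-9 + s)*(-13 + s) = (-13 + s)*(-9 + s))
t(d, Q) = Q + d
j = √81889 ≈ 286.16
V = -34497 + √81889 ≈ -34211.
(71913 + t(37, D(-9))) + V = (71913 + ((117 + (-9)² - 22*(-9)) + 37)) + (-34497 + √81889) = (71913 + ((117 + 81 + 198) + 37)) + (-34497 + √81889) = (71913 + (396 + 37)) + (-34497 + √81889) = (71913 + 433) + (-34497 + √81889) = 72346 + (-34497 + √81889) = 37849 + √81889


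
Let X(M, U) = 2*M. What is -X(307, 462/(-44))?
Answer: -614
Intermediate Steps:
-X(307, 462/(-44)) = -2*307 = -1*614 = -614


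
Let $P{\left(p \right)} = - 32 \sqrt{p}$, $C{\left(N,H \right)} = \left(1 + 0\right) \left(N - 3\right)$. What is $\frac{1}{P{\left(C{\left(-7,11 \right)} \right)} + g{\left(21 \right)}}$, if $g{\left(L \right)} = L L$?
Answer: $\frac{441}{204721} + \frac{32 i \sqrt{10}}{204721} \approx 0.0021542 + 0.0004943 i$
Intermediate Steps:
$C{\left(N,H \right)} = -3 + N$ ($C{\left(N,H \right)} = 1 \left(-3 + N\right) = -3 + N$)
$g{\left(L \right)} = L^{2}$
$\frac{1}{P{\left(C{\left(-7,11 \right)} \right)} + g{\left(21 \right)}} = \frac{1}{- 32 \sqrt{-3 - 7} + 21^{2}} = \frac{1}{- 32 \sqrt{-10} + 441} = \frac{1}{- 32 i \sqrt{10} + 441} = \frac{1}{441 - 32 i \sqrt{10}}$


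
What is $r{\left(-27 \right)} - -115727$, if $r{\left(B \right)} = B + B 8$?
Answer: $115484$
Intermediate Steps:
$r{\left(B \right)} = 9 B$ ($r{\left(B \right)} = B + 8 B = 9 B$)
$r{\left(-27 \right)} - -115727 = 9 \left(-27\right) - -115727 = -243 + 115727 = 115484$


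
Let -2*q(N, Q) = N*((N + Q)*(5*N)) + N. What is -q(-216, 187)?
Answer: -3382668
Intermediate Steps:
q(N, Q) = -N/2 - 5*N**2*(N + Q)/2 (q(N, Q) = -(N*((N + Q)*(5*N)) + N)/2 = -(N*(5*N*(N + Q)) + N)/2 = -(5*N**2*(N + Q) + N)/2 = -(N + 5*N**2*(N + Q))/2 = -N/2 - 5*N**2*(N + Q)/2)
-q(-216, 187) = -(-1)*(-216)*(1 + 5*(-216)**2 + 5*(-216)*187)/2 = -(-1)*(-216)*(1 + 5*46656 - 201960)/2 = -(-1)*(-216)*(1 + 233280 - 201960)/2 = -(-1)*(-216)*31321/2 = -1*3382668 = -3382668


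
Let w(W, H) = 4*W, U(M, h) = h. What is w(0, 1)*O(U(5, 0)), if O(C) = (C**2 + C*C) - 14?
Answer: 0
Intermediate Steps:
O(C) = -14 + 2*C**2 (O(C) = (C**2 + C**2) - 14 = 2*C**2 - 14 = -14 + 2*C**2)
w(0, 1)*O(U(5, 0)) = (4*0)*(-14 + 2*0**2) = 0*(-14 + 2*0) = 0*(-14 + 0) = 0*(-14) = 0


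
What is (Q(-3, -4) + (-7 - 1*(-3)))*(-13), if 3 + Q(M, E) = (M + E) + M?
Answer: 221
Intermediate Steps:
Q(M, E) = -3 + E + 2*M (Q(M, E) = -3 + ((M + E) + M) = -3 + ((E + M) + M) = -3 + (E + 2*M) = -3 + E + 2*M)
(Q(-3, -4) + (-7 - 1*(-3)))*(-13) = ((-3 - 4 + 2*(-3)) + (-7 - 1*(-3)))*(-13) = ((-3 - 4 - 6) + (-7 + 3))*(-13) = (-13 - 4)*(-13) = -17*(-13) = 221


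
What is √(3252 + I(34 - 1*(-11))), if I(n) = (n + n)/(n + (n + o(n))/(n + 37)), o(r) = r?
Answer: √1434993/21 ≈ 57.043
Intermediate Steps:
I(n) = 2*n/(n + 2*n/(37 + n)) (I(n) = (n + n)/(n + (n + n)/(n + 37)) = (2*n)/(n + (2*n)/(37 + n)) = (2*n)/(n + 2*n/(37 + n)) = 2*n/(n + 2*n/(37 + n)))
√(3252 + I(34 - 1*(-11))) = √(3252 + 2*(37 + (34 - 1*(-11)))/(39 + (34 - 1*(-11)))) = √(3252 + 2*(37 + (34 + 11))/(39 + (34 + 11))) = √(3252 + 2*(37 + 45)/(39 + 45)) = √(3252 + 2*82/84) = √(3252 + 2*(1/84)*82) = √(3252 + 41/21) = √(68333/21) = √1434993/21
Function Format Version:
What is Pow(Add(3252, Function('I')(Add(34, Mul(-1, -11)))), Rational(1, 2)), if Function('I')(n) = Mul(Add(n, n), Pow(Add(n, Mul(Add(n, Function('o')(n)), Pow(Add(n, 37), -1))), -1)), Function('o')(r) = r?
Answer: Mul(Rational(1, 21), Pow(1434993, Rational(1, 2))) ≈ 57.043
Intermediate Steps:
Function('I')(n) = Mul(2, n, Pow(Add(n, Mul(2, n, Pow(Add(37, n), -1))), -1)) (Function('I')(n) = Mul(Add(n, n), Pow(Add(n, Mul(Add(n, n), Pow(Add(n, 37), -1))), -1)) = Mul(Mul(2, n), Pow(Add(n, Mul(Mul(2, n), Pow(Add(37, n), -1))), -1)) = Mul(Mul(2, n), Pow(Add(n, Mul(2, n, Pow(Add(37, n), -1))), -1)) = Mul(2, n, Pow(Add(n, Mul(2, n, Pow(Add(37, n), -1))), -1)))
Pow(Add(3252, Function('I')(Add(34, Mul(-1, -11)))), Rational(1, 2)) = Pow(Add(3252, Mul(2, Pow(Add(39, Add(34, Mul(-1, -11))), -1), Add(37, Add(34, Mul(-1, -11))))), Rational(1, 2)) = Pow(Add(3252, Mul(2, Pow(Add(39, Add(34, 11)), -1), Add(37, Add(34, 11)))), Rational(1, 2)) = Pow(Add(3252, Mul(2, Pow(Add(39, 45), -1), Add(37, 45))), Rational(1, 2)) = Pow(Add(3252, Mul(2, Pow(84, -1), 82)), Rational(1, 2)) = Pow(Add(3252, Mul(2, Rational(1, 84), 82)), Rational(1, 2)) = Pow(Add(3252, Rational(41, 21)), Rational(1, 2)) = Pow(Rational(68333, 21), Rational(1, 2)) = Mul(Rational(1, 21), Pow(1434993, Rational(1, 2)))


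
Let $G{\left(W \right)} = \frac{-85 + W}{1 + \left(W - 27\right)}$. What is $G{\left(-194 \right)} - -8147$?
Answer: $\frac{1792619}{220} \approx 8148.3$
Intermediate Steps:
$G{\left(W \right)} = \frac{-85 + W}{-26 + W}$ ($G{\left(W \right)} = \frac{-85 + W}{1 + \left(W - 27\right)} = \frac{-85 + W}{1 + \left(-27 + W\right)} = \frac{-85 + W}{-26 + W}$)
$G{\left(-194 \right)} - -8147 = \frac{-85 - 194}{-26 - 194} - -8147 = \frac{1}{-220} \left(-279\right) + 8147 = \left(- \frac{1}{220}\right) \left(-279\right) + 8147 = \frac{279}{220} + 8147 = \frac{1792619}{220}$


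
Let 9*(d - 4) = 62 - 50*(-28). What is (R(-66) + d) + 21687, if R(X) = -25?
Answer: 196456/9 ≈ 21828.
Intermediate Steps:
d = 1498/9 (d = 4 + (62 - 50*(-28))/9 = 4 + (62 + 1400)/9 = 4 + (1/9)*1462 = 4 + 1462/9 = 1498/9 ≈ 166.44)
(R(-66) + d) + 21687 = (-25 + 1498/9) + 21687 = 1273/9 + 21687 = 196456/9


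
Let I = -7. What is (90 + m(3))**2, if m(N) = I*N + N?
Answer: 5184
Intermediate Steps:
m(N) = -6*N (m(N) = -7*N + N = -6*N)
(90 + m(3))**2 = (90 - 6*3)**2 = (90 - 18)**2 = 72**2 = 5184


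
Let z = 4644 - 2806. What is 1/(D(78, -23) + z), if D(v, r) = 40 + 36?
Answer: 1/1914 ≈ 0.00052247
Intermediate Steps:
D(v, r) = 76
z = 1838
1/(D(78, -23) + z) = 1/(76 + 1838) = 1/1914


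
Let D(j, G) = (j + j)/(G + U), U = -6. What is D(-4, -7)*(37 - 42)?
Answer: -40/13 ≈ -3.0769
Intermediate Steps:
D(j, G) = 2*j/(-6 + G) (D(j, G) = (j + j)/(G - 6) = (2*j)/(-6 + G) = 2*j/(-6 + G))
D(-4, -7)*(37 - 42) = (2*(-4)/(-6 - 7))*(37 - 42) = (2*(-4)/(-13))*(-5) = (2*(-4)*(-1/13))*(-5) = (8/13)*(-5) = -40/13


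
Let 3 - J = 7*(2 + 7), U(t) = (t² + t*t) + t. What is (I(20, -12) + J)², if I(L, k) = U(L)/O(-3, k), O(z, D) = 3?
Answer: 409600/9 ≈ 45511.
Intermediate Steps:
U(t) = t + 2*t² (U(t) = (t² + t²) + t = 2*t² + t = t + 2*t²)
J = -60 (J = 3 - 7*(2 + 7) = 3 - 7*9 = 3 - 1*63 = 3 - 63 = -60)
I(L, k) = L*(1 + 2*L)/3 (I(L, k) = (L*(1 + 2*L))/3 = (L*(1 + 2*L))*(⅓) = L*(1 + 2*L)/3)
(I(20, -12) + J)² = ((⅓)*20*(1 + 2*20) - 60)² = ((⅓)*20*(1 + 40) - 60)² = ((⅓)*20*41 - 60)² = (820/3 - 60)² = (640/3)² = 409600/9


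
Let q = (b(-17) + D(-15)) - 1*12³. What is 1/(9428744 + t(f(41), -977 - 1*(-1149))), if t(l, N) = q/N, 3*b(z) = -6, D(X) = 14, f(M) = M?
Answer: 43/405435563 ≈ 1.0606e-7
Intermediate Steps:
b(z) = -2 (b(z) = (⅓)*(-6) = -2)
q = -1716 (q = (-2 + 14) - 1*12³ = 12 - 1*1728 = 12 - 1728 = -1716)
t(l, N) = -1716/N
1/(9428744 + t(f(41), -977 - 1*(-1149))) = 1/(9428744 - 1716/(-977 - 1*(-1149))) = 1/(9428744 - 1716/(-977 + 1149)) = 1/(9428744 - 1716/172) = 1/(9428744 - 1716*1/172) = 1/(9428744 - 429/43) = 1/(405435563/43) = 43/405435563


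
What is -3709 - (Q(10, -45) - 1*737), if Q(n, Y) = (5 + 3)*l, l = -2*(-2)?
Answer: -3004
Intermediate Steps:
l = 4
Q(n, Y) = 32 (Q(n, Y) = (5 + 3)*4 = 8*4 = 32)
-3709 - (Q(10, -45) - 1*737) = -3709 - (32 - 1*737) = -3709 - (32 - 737) = -3709 - 1*(-705) = -3709 + 705 = -3004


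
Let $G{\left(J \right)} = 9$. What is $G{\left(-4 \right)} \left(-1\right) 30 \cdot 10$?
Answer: $-2700$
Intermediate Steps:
$G{\left(-4 \right)} \left(-1\right) 30 \cdot 10 = 9 \left(-1\right) 30 \cdot 10 = 9 \left(\left(-30\right) 10\right) = 9 \left(-300\right) = -2700$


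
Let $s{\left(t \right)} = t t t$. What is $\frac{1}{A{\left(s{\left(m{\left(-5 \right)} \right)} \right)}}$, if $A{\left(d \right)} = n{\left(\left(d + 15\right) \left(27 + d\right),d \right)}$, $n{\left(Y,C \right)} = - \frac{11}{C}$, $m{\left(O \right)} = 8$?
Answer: $- \frac{512}{11} \approx -46.545$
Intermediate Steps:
$s{\left(t \right)} = t^{3}$ ($s{\left(t \right)} = t^{2} t = t^{3}$)
$A{\left(d \right)} = - \frac{11}{d}$
$\frac{1}{A{\left(s{\left(m{\left(-5 \right)} \right)} \right)}} = \frac{1}{\left(-11\right) \frac{1}{8^{3}}} = \frac{1}{\left(-11\right) \frac{1}{512}} = \frac{1}{- \frac{11}{512}} = - \frac{512}{11}$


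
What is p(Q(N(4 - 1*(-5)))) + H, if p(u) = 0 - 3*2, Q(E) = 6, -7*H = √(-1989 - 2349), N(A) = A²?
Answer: -6 - 3*I*√482/7 ≈ -6.0 - 9.4091*I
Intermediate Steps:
H = -3*I*√482/7 (H = -√(-1989 - 2349)/7 = -3*I*√482/7 ≈ -9.4091*I)
p(u) = -6 (p(u) = 0 - 6 = -6)
p(Q(N(4 - 1*(-5)))) + H = -6 - 3*I*√482/7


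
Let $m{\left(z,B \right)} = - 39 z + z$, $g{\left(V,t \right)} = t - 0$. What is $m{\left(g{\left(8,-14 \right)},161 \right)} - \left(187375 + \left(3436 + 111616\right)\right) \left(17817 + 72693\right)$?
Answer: $-27372667238$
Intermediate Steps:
$g{\left(V,t \right)} = t$ ($g{\left(V,t \right)} = t + 0 = t$)
$m{\left(z,B \right)} = - 38 z$
$m{\left(g{\left(8,-14 \right)},161 \right)} - \left(187375 + \left(3436 + 111616\right)\right) \left(17817 + 72693\right) = \left(-38\right) \left(-14\right) - \left(187375 + \left(3436 + 111616\right)\right) \left(17817 + 72693\right) = 532 - \left(187375 + 115052\right) 90510 = 532 - 302427 \cdot 90510 = 532 - 27372667770 = -27372667238$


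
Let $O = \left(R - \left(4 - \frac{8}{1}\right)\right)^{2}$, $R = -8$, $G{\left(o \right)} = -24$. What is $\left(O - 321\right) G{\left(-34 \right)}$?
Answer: $7320$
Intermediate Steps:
$O = 16$ ($O = \left(-8 - \left(4 - \frac{8}{1}\right)\right)^{2} = \left(-8 - \left(4 - 8\right)\right)^{2} = \left(-8 - -4\right)^{2} = \left(-8 + \left(-4 + 8\right)\right)^{2} = \left(-8 + 4\right)^{2} = \left(-4\right)^{2} = 16$)
$\left(O - 321\right) G{\left(-34 \right)} = \left(16 - 321\right) \left(-24\right) = \left(-305\right) \left(-24\right) = 7320$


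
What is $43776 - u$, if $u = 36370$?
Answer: $7406$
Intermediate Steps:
$43776 - u = 43776 - 36370 = 7406$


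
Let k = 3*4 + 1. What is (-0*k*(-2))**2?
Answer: 0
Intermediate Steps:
k = 13 (k = 12 + 1 = 13)
(-0*k*(-2))**2 = (-0*13*(-2))**2 = (-0*(-2))**2 = (-1*0)**2 = 0**2 = 0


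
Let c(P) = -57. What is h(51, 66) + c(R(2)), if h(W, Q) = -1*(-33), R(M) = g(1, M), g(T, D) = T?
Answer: -24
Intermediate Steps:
R(M) = 1
h(W, Q) = 33
h(51, 66) + c(R(2)) = 33 - 57 = -24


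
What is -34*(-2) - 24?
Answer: 44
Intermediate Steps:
-34*(-2) - 24 = -17*(-4) - 24 = 68 - 24 = 44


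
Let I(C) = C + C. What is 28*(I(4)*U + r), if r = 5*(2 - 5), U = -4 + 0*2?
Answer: -1316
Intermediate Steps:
I(C) = 2*C
U = -4 (U = -4 + 0 = -4)
r = -15 (r = 5*(-3) = -15)
28*(I(4)*U + r) = 28*((2*4)*(-4) - 15) = 28*(8*(-4) - 15) = 28*(-32 - 15) = 28*(-47) = -1316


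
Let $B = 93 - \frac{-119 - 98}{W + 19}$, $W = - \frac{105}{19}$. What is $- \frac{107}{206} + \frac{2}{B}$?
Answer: $- \frac{2883145}{5753786} \approx -0.50109$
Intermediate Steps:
$W = - \frac{105}{19}$ ($W = \left(-105\right) \frac{1}{19} = - \frac{105}{19} \approx -5.5263$)
$B = \frac{27931}{256}$ ($B = 93 - \frac{-119 - 98}{- \frac{105}{19} + 19} = 93 - - \frac{217}{\frac{256}{19}} = 93 - \left(-217\right) \frac{19}{256} = 93 - - \frac{4123}{256} = 93 + \frac{4123}{256} = \frac{27931}{256} \approx 109.11$)
$- \frac{107}{206} + \frac{2}{B} = - \frac{107}{206} + \frac{2}{\frac{27931}{256}} = \left(-107\right) \frac{1}{206} + 2 \cdot \frac{256}{27931} = - \frac{107}{206} + \frac{512}{27931} = - \frac{2883145}{5753786}$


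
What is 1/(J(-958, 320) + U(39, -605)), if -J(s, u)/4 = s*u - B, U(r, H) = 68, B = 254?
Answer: 1/1227324 ≈ 8.1478e-7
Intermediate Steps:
J(s, u) = 1016 - 4*s*u (J(s, u) = -4*(s*u - 1*254) = -4*(s*u - 254) = -4*(-254 + s*u) = 1016 - 4*s*u)
1/(J(-958, 320) + U(39, -605)) = 1/((1016 - 4*(-958)*320) + 68) = 1/((1016 + 1226240) + 68) = 1/(1227256 + 68) = 1/1227324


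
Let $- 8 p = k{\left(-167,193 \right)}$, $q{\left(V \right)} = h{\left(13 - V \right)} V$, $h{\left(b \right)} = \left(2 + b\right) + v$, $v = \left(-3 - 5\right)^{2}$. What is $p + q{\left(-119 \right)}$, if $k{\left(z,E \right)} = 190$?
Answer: $- \frac{94343}{4} \approx -23586.0$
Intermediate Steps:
$v = 64$ ($v = \left(-8\right)^{2} = 64$)
$h{\left(b \right)} = 66 + b$ ($h{\left(b \right)} = \left(2 + b\right) + 64 = 66 + b$)
$q{\left(V \right)} = V \left(79 - V\right)$ ($q{\left(V \right)} = \left(66 - \left(-13 + V\right)\right) V = \left(79 - V\right) V = V \left(79 - V\right)$)
$p = - \frac{95}{4}$ ($p = \left(- \frac{1}{8}\right) 190 = - \frac{95}{4} \approx -23.75$)
$p + q{\left(-119 \right)} = - \frac{95}{4} - 119 \left(79 - -119\right) = - \frac{95}{4} - 119 \left(79 + 119\right) = - \frac{95}{4} - 23562 = - \frac{94343}{4}$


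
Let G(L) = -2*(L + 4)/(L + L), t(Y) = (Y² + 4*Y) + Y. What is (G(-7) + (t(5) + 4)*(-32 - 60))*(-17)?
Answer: 591243/7 ≈ 84463.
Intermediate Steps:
t(Y) = Y² + 5*Y
G(L) = -(4 + L)/L (G(L) = -2*(4 + L)/(2*L) = -2*(4 + L)*1/(2*L) = -(4 + L)/L)
(G(-7) + (t(5) + 4)*(-32 - 60))*(-17) = ((-4 - 1*(-7))/(-7) + (5*(5 + 5) + 4)*(-32 - 60))*(-17) = (-(-4 + 7)/7 + (5*10 + 4)*(-92))*(-17) = (-⅐*3 + (50 + 4)*(-92))*(-17) = (-3/7 + 54*(-92))*(-17) = (-3/7 - 4968)*(-17) = -34779/7*(-17) = 591243/7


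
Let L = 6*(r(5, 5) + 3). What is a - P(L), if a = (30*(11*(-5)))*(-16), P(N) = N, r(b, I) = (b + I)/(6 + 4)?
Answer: 26376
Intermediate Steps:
r(b, I) = I/10 + b/10 (r(b, I) = (I + b)/10 = (I + b)*(⅒) = I/10 + b/10)
L = 24 (L = 6*(((⅒)*5 + (⅒)*5) + 3) = 6*((½ + ½) + 3) = 6*(1 + 3) = 6*4 = 24)
a = 26400 (a = (30*(-55))*(-16) = -1650*(-16) = 26400)
a - P(L) = 26400 - 1*24 = 26400 - 24 = 26376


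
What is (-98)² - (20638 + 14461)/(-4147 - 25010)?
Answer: 280058927/29157 ≈ 9605.2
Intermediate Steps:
(-98)² - (20638 + 14461)/(-4147 - 25010) = 9604 - 35099/(-29157) = 9604 - 35099*(-1)/29157 = 9604 - 1*(-35099/29157) = 9604 + 35099/29157 = 280058927/29157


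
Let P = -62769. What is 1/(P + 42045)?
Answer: -1/20724 ≈ -4.8253e-5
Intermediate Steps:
1/(P + 42045) = 1/(-62769 + 42045) = 1/(-20724) = -1/20724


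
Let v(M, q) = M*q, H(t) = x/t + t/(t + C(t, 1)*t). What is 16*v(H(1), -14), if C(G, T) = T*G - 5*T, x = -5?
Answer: 3584/3 ≈ 1194.7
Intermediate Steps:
C(G, T) = -5*T + G*T (C(G, T) = G*T - 5*T = -5*T + G*T)
H(t) = -5/t + t/(t + t*(-5 + t)) (H(t) = -5/t + t/(t + (1*(-5 + t))*t) = -5/t + t/(t + (-5 + t)*t) = -5/t + t/(t + t*(-5 + t)))
16*v(H(1), -14) = 16*((4*(5 - 1*1)/(1*(-4 + 1)))*(-14)) = 16*((4*1*(5 - 1)/(-3))*(-14)) = 16*((4*1*(-1/3)*4)*(-14)) = 16*(-16/3*(-14)) = 16*(224/3) = 3584/3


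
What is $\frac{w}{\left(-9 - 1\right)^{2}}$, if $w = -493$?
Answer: $- \frac{493}{100} \approx -4.93$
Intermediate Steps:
$\frac{w}{\left(-9 - 1\right)^{2}} = \frac{1}{\left(-9 - 1\right)^{2}} \left(-493\right) = \frac{1}{\left(-10\right)^{2}} \left(-493\right) = \frac{1}{100} \left(-493\right) = - \frac{493}{100}$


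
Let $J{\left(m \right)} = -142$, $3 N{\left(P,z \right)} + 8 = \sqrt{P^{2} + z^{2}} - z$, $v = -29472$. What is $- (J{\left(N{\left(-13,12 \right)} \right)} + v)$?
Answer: $29614$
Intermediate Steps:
$N{\left(P,z \right)} = - \frac{8}{3} - \frac{z}{3} + \frac{\sqrt{P^{2} + z^{2}}}{3}$ ($N{\left(P,z \right)} = - \frac{8}{3} + \frac{\sqrt{P^{2} + z^{2}} - z}{3} = - \frac{8}{3} - \left(- \frac{\sqrt{P^{2} + z^{2}}}{3} + \frac{z}{3}\right) = - \frac{8}{3} - \frac{z}{3} + \frac{\sqrt{P^{2} + z^{2}}}{3}$)
$- (J{\left(N{\left(-13,12 \right)} \right)} + v) = - (-142 - 29472) = \left(-1\right) \left(-29614\right) = 29614$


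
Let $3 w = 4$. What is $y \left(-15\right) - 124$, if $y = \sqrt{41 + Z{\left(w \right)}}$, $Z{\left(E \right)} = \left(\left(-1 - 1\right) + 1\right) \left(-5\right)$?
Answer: $-124 - 15 \sqrt{46} \approx -225.73$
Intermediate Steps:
$w = \frac{4}{3}$ ($w = \frac{1}{3} \cdot 4 = \frac{4}{3} \approx 1.3333$)
$Z{\left(E \right)} = 5$ ($Z{\left(E \right)} = \left(-2 + 1\right) \left(-5\right) = \left(-1\right) \left(-5\right) = 5$)
$y = \sqrt{46}$ ($y = \sqrt{41 + 5} = \sqrt{46} \approx 6.7823$)
$y \left(-15\right) - 124 = \sqrt{46} \left(-15\right) - 124 = - 15 \sqrt{46} - 124 = -124 - 15 \sqrt{46}$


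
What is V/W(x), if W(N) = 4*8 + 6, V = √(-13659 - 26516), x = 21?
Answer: 5*I*√1607/38 ≈ 5.2747*I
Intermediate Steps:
V = 5*I*√1607 (V = √(-40175) = 5*I*√1607 ≈ 200.44*I)
W(N) = 38 (W(N) = 32 + 6 = 38)
V/W(x) = (5*I*√1607)/38 = (5*I*√1607)*(1/38) = 5*I*√1607/38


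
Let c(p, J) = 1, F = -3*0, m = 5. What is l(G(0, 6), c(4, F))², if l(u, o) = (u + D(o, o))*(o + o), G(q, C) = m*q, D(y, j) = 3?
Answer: 36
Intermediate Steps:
F = 0
G(q, C) = 5*q
l(u, o) = 2*o*(3 + u) (l(u, o) = (u + 3)*(o + o) = (3 + u)*(2*o) = 2*o*(3 + u))
l(G(0, 6), c(4, F))² = (2*1*(3 + 5*0))² = (2*1*(3 + 0))² = (2*1*3)² = 6² = 36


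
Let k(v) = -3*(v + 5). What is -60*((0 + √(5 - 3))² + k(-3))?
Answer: 240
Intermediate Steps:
k(v) = -15 - 3*v (k(v) = -3*(5 + v) = -15 - 3*v)
-60*((0 + √(5 - 3))² + k(-3)) = -60*((0 + √(5 - 3))² + (-15 - 3*(-3))) = -60*((0 + √2)² + (-15 + 9)) = -60*((√2)² - 6) = -60*(2 - 6) = -60*(-4) = 240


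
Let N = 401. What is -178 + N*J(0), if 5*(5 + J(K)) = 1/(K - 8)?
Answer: -87721/40 ≈ -2193.0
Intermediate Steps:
J(K) = -5 + 1/(5*(-8 + K)) (J(K) = -5 + 1/(5*(K - 8)) = -5 + 1/(5*(-8 + K)))
-178 + N*J(0) = -178 + 401*((201 - 25*0)/(5*(-8 + 0))) = -178 + 401*((⅕)*(201 + 0)/(-8)) = -178 + 401*((⅕)*(-⅛)*201) = -178 + 401*(-201/40) = -178 - 80601/40 = -87721/40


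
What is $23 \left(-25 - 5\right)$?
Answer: $-690$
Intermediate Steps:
$23 \left(-25 - 5\right) = 23 \left(-30\right) = -690$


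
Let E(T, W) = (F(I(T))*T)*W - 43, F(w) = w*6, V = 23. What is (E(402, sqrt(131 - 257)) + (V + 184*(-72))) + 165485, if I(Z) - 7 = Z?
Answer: 152217 + 2959524*I*sqrt(14) ≈ 1.5222e+5 + 1.1074e+7*I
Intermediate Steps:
I(Z) = 7 + Z
F(w) = 6*w
E(T, W) = -43 + T*W*(42 + 6*T) (E(T, W) = ((6*(7 + T))*T)*W - 43 = ((42 + 6*T)*T)*W - 43 = (T*(42 + 6*T))*W - 43 = T*W*(42 + 6*T) - 43 = -43 + T*W*(42 + 6*T))
(E(402, sqrt(131 - 257)) + (V + 184*(-72))) + 165485 = ((-43 + 6*402*sqrt(131 - 257)*(7 + 402)) + (23 + 184*(-72))) + 165485 = ((-43 + 6*402*sqrt(-126)*409) + (23 - 13248)) + 165485 = ((-43 + 6*402*(3*I*sqrt(14))*409) - 13225) + 165485 = ((-43 + 2959524*I*sqrt(14)) - 13225) + 165485 = (-13268 + 2959524*I*sqrt(14)) + 165485 = 152217 + 2959524*I*sqrt(14)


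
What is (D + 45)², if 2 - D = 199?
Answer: 23104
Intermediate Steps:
D = -197 (D = 2 - 1*199 = 2 - 199 = -197)
(D + 45)² = (-197 + 45)² = (-152)² = 23104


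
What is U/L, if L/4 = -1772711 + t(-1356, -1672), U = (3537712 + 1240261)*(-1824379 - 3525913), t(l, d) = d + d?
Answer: 6390887679529/1776055 ≈ 3.5984e+6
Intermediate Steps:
t(l, d) = 2*d
U = -25563550718116 (U = 4777973*(-5350292) = -25563550718116)
L = -7104220 (L = 4*(-1772711 + 2*(-1672)) = 4*(-1772711 - 3344) = 4*(-1776055) = -7104220)
U/L = -25563550718116/(-7104220) = -25563550718116*(-1/7104220) = 6390887679529/1776055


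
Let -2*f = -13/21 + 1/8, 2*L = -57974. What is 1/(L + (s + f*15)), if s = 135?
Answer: -112/3231009 ≈ -3.4664e-5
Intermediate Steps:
L = -28987 (L = (1/2)*(-57974) = -28987)
f = 83/336 (f = -(-13/21 + 1/8)/2 = -1/2*(-83/168) = 83/336 ≈ 0.24702)
1/(L + (s + f*15)) = 1/(-28987 + (135 + (83/336)*15)) = 1/(-28987 + (135 + 415/112)) = 1/(-28987 + 15535/112) = 1/(-3231009/112) = -112/3231009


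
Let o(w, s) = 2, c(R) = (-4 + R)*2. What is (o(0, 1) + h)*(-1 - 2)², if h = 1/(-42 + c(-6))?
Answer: 1107/62 ≈ 17.855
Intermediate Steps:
c(R) = -8 + 2*R
h = -1/62 (h = 1/(-42 + (-8 + 2*(-6))) = 1/(-42 + (-8 - 12)) = 1/(-42 - 20) = 1/(-62) = -1/62 ≈ -0.016129)
(o(0, 1) + h)*(-1 - 2)² = (2 - 1/62)*(-1 - 2)² = (123/62)*(-3)² = (123/62)*9 = 1107/62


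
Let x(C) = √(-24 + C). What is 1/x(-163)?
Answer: -I*√187/187 ≈ -0.073127*I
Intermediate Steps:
1/x(-163) = 1/(√(-24 - 163)) = 1/(√(-187)) = 1/(I*√187) = -I*√187/187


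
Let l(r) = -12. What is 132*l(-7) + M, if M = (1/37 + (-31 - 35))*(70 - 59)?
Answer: -85459/37 ≈ -2309.7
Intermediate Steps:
M = -26851/37 (M = (1/37 - 66)*11 = -2441/37*11 = -26851/37 ≈ -725.70)
132*l(-7) + M = 132*(-12) - 26851/37 = -1584 - 26851/37 = -85459/37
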